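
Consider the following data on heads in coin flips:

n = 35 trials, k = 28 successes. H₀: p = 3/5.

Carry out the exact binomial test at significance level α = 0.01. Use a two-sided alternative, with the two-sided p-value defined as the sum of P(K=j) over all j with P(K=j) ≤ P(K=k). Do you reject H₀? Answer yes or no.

reject H₀: no

Exact binomial: n=35, k=28, p₀=3/5=0.6000
P(X=j) = C(n,j)·p₀^j·(1−p₀)^(n−j); p = Σ P(X=j) over j with P(X=j) ≤ P(X=28)
p-value (two-sided) = 0.01543
At α=0.01: p ≥ α → fail to reject H₀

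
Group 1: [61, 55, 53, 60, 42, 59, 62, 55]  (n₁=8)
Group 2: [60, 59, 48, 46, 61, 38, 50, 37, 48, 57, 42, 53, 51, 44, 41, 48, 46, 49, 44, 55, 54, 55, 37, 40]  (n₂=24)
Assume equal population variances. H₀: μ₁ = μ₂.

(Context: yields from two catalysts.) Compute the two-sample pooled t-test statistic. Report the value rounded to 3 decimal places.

test statistic = 2.563

x̄₁=55.875, s₁=6.468, n₁=8
x̄₂=48.458, s₂=7.265, n₂=24
s_p² = [7·6.468² + 23·7.265²]/30 = 50.2278
SE = √(s_p²·(1/8+1/24)) = 2.8933
t = (55.875−48.458)/2.8933 = 2.5634
df = 30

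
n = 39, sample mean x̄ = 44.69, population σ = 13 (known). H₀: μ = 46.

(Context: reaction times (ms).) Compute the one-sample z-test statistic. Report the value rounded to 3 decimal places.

test statistic = -0.629

SE = σ/√n = 13/√39 = 2.0817
z = (x̄−μ₀)/SE = (44.69−46)/2.0817 = -0.6293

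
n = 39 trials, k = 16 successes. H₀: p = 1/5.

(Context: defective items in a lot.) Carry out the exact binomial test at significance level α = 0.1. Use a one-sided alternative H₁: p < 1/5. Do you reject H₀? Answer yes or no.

Exact binomial: n=39, k=16, p₀=1/5=0.2000
P(X≤16) from Σ C(n,i)·p₀^i·(1−p₀)^(n−i)
p-value (one-sided, H₁ less) = 0.99930
At α=0.1: p ≥ α → fail to reject H₀

reject H₀: no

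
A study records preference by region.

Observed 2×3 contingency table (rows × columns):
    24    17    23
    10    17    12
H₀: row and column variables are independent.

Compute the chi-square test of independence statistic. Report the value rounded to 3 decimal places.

Row totals [64, 39], col totals [34, 34, 35], n=103
χ² = (24−21.13)²/21.13 + (17−21.13)²/21.13 + (23−21.75)²/21.75 + (10−12.87)²/12.87 + (17−12.87)²/12.87 + (12−13.25)²/13.25 = 3.3513
df = 2

test statistic = 3.351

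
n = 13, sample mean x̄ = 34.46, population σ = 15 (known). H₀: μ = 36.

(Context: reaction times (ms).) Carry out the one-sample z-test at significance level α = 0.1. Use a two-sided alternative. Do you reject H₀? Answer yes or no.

reject H₀: no

SE = σ/√n = 15/√13 = 4.1603
z = (x̄−μ₀)/SE = (34.46−36)/4.1603 = -0.3702
p-value (two-sided) = 0.71126
At α=0.1: p ≥ α → fail to reject H₀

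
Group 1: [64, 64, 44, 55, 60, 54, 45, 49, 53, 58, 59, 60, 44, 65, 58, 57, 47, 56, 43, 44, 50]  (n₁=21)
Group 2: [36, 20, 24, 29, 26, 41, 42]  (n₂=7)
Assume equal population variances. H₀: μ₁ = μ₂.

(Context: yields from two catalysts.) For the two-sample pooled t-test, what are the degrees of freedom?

df = n₁ + n₂ − 2 = 21 + 7 − 2 = 26

degrees of freedom = 26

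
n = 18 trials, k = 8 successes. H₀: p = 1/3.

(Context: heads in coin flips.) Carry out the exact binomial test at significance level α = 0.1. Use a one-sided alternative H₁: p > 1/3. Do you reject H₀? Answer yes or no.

reject H₀: no

Exact binomial: n=18, k=8, p₀=1/3=0.3333
P(X≥8) from Σ C(n,i)·p₀^i·(1−p₀)^(n−i)
p-value (one-sided, H₁ greater) = 0.22326
At α=0.1: p ≥ α → fail to reject H₀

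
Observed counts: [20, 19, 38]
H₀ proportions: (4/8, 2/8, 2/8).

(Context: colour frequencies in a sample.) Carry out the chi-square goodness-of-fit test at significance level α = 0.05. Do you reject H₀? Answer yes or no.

reject H₀: yes

n = 77; E_i = n·p_i = [38.50, 19.25, 19.25]
χ² = (20−38.50)²/38.50 + (19−19.25)²/19.25 + (38−19.25)²/19.25 = 27.1558
df = 2
p-value (upper-tail) = 0.00000
At α=0.05: p < α → reject H₀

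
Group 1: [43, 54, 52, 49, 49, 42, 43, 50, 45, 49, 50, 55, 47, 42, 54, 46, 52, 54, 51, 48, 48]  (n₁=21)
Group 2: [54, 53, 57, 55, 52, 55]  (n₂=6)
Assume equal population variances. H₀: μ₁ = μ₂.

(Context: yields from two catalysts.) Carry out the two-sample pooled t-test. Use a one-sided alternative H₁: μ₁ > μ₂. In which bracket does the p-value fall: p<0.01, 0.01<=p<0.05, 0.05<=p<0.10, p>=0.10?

x̄₁=48.714, s₁=4.088, n₁=21
x̄₂=54.333, s₂=1.751, n₂=6
s_p² = [20·4.088² + 5·1.751²]/25 = 13.9848
SE = √(s_p²·(1/21+1/6)) = 1.7311
t = (48.714−54.333)/1.7311 = -3.2459
df = 25
p-value (one-sided, H₁ greater) = 0.99834
→ bracket: p>=0.10

p-value bracket: p>=0.10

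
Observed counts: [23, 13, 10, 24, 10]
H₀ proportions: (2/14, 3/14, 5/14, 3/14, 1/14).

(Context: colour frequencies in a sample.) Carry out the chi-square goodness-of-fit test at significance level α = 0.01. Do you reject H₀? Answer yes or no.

reject H₀: yes

n = 80; E_i = n·p_i = [11.43, 17.14, 28.57, 17.14, 5.71]
χ² = (23−11.43)²/11.43 + (13−17.14)²/17.14 + (10−28.57)²/28.57 + (24−17.14)²/17.14 + (10−5.71)²/5.71 = 30.7458
df = 4
p-value (upper-tail) = 0.00000
At α=0.01: p < α → reject H₀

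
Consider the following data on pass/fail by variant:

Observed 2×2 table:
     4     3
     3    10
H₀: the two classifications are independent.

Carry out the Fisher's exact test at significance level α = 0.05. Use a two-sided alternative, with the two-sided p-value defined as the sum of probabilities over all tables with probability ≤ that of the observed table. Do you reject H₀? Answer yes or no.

Margins: r₁=7, r₂=13, c₁=7, c₂=13, n=20
p_obs = C(7,4)·C(13,3)/C(20,7); sum pmf over tables with pmf ≤ p_obs
p-value (two-sided) = 0.17358
At α=0.05: p ≥ α → fail to reject H₀

reject H₀: no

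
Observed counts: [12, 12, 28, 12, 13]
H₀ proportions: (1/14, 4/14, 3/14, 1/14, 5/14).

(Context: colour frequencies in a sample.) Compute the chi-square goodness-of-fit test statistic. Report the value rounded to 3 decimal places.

test statistic = 35.570

n = 77; E_i = n·p_i = [5.50, 22.00, 16.50, 5.50, 27.50]
χ² = (12−5.50)²/5.50 + (12−22.00)²/22.00 + (28−16.50)²/16.50 + (12−5.50)²/5.50 + (13−27.50)²/27.50 = 35.5697
df = 4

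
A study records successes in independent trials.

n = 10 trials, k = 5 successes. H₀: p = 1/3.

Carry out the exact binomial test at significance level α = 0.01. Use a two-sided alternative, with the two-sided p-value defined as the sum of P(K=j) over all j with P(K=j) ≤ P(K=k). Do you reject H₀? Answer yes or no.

reject H₀: no

Exact binomial: n=10, k=5, p₀=1/3=0.3333
P(X=j) = C(n,j)·p₀^j·(1−p₀)^(n−j); p = Σ P(X=j) over j with P(X=j) ≤ P(X=5)
p-value (two-sided) = 0.31718
At α=0.01: p ≥ α → fail to reject H₀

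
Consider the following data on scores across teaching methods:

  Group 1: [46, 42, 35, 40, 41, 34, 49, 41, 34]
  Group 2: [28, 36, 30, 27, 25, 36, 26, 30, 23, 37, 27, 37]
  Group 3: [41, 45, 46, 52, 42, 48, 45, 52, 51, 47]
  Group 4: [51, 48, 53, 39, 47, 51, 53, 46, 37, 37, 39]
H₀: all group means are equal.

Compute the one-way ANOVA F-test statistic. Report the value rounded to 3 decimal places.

Group means [40.22, 30.17, 46.90, 45.55], grand mean 40.333
SSB = Σnᵢ(x̄ᵢ−x̄)² = 1970.484; SSW = ΣΣ(x−x̄ᵢ)² = 1048.849
MSB = 1970.484/3 = 656.8279; MSW = 1048.849/38 = 27.6013
F = MSB/MSW = 23.7970
df = (3, 38)

test statistic = 23.797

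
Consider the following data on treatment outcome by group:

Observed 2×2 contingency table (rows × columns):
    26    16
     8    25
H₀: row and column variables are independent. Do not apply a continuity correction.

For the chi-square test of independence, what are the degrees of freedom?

df = (r−1)(c−1) = (2−1)·(2−1) = 1

degrees of freedom = 1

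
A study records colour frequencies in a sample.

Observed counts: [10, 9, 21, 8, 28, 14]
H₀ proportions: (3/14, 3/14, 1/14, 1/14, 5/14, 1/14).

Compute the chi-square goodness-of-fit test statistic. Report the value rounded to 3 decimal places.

n = 90; E_i = n·p_i = [19.29, 19.29, 6.43, 6.43, 32.14, 6.43]
χ² = (10−19.29)²/19.29 + (9−19.29)²/19.29 + (21−6.43)²/6.43 + (8−6.43)²/6.43 + (28−32.14)²/32.14 + (14−6.43)²/6.43 = 52.8207
df = 5

test statistic = 52.821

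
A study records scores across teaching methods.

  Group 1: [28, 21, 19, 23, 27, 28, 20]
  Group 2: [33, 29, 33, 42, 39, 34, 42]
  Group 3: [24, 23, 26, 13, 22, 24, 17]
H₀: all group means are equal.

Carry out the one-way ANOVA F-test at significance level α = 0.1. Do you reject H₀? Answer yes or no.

Group means [23.71, 36.00, 21.29], grand mean 27.000
SSB = Σnᵢ(x̄ᵢ−x̄)² = 871.143; SSW = ΣΣ(x−x̄ᵢ)² = 370.857
MSB = 871.143/2 = 435.5714; MSW = 370.857/18 = 20.6032
F = MSB/MSW = 21.1410
df = (2, 18)
p-value (upper-tail) = 0.00002
At α=0.1: p < α → reject H₀

reject H₀: yes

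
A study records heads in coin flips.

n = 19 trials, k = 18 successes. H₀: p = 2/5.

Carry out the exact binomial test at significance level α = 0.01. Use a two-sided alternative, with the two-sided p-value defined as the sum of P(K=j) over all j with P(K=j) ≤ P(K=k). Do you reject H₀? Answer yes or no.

Exact binomial: n=19, k=18, p₀=2/5=0.4000
P(X=j) = C(n,j)·p₀^j·(1−p₀)^(n−j); p = Σ P(X=j) over j with P(X=j) ≤ P(X=18)
p-value (two-sided) = 0.00000
At α=0.01: p < α → reject H₀

reject H₀: yes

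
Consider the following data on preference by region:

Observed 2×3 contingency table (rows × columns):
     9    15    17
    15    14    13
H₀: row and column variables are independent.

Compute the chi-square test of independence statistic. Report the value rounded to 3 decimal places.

Row totals [41, 42], col totals [24, 29, 30], n=83
χ² = (9−11.86)²/11.86 + (15−14.33)²/14.33 + (17−14.82)²/14.82 + (15−12.14)²/12.14 + (14−14.67)²/14.67 + (13−15.18)²/15.18 = 2.0561
df = 2

test statistic = 2.056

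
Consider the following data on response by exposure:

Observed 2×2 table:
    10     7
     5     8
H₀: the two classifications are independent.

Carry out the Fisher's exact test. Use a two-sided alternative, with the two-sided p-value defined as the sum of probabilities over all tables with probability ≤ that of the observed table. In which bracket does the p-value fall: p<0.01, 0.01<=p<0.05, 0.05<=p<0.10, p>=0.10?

p-value bracket: p>=0.10

Margins: r₁=17, r₂=13, c₁=15, c₂=15, n=30
p_obs = C(17,10)·C(13,5)/C(30,15); sum pmf over tables with pmf ≤ p_obs
p-value (two-sided) = 0.46214
→ bracket: p>=0.10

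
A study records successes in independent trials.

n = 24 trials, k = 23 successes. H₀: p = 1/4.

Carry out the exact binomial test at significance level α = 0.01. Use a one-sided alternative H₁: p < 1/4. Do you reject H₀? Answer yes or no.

reject H₀: no

Exact binomial: n=24, k=23, p₀=1/4=0.2500
P(X≤23) from Σ C(n,i)·p₀^i·(1−p₀)^(n−i)
p-value (one-sided, H₁ less) = 1.00000
At α=0.01: p ≥ α → fail to reject H₀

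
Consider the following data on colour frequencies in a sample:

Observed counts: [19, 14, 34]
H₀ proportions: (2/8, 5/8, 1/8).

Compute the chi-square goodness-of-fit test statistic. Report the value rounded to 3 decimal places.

n = 67; E_i = n·p_i = [16.75, 41.88, 8.38]
χ² = (19−16.75)²/16.75 + (14−41.88)²/41.88 + (34−8.38)²/8.38 = 97.2627
df = 2

test statistic = 97.263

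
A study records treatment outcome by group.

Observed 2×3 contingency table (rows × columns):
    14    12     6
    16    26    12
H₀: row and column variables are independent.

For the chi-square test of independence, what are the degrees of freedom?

df = (r−1)(c−1) = (2−1)·(3−1) = 2

degrees of freedom = 2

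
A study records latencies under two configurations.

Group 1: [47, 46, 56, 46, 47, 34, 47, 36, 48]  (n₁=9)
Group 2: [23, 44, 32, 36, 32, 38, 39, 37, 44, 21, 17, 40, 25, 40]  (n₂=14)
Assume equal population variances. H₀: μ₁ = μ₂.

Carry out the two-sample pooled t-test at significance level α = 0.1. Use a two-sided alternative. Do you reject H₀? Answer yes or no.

x̄₁=45.222, s₁=6.572, n₁=9
x̄₂=33.429, s₂=8.724, n₂=14
s_p² = [8·6.572² + 13·8.724²]/21 = 63.5707
SE = √(s_p²·(1/9+1/14)) = 3.4065
t = (45.222−33.429)/3.4065 = 3.4621
df = 21
p-value (two-sided) = 0.00233
At α=0.1: p < α → reject H₀

reject H₀: yes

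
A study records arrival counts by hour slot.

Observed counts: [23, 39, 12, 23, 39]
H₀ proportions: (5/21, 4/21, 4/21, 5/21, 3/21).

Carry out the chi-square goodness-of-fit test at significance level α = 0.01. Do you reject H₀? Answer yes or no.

n = 136; E_i = n·p_i = [32.38, 25.90, 25.90, 32.38, 19.43]
χ² = (23−32.38)²/32.38 + (39−25.90)²/25.90 + (12−25.90)²/25.90 + (23−32.38)²/32.38 + (39−19.43)²/19.43 = 39.2342
df = 4
p-value (upper-tail) = 0.00000
At α=0.01: p < α → reject H₀

reject H₀: yes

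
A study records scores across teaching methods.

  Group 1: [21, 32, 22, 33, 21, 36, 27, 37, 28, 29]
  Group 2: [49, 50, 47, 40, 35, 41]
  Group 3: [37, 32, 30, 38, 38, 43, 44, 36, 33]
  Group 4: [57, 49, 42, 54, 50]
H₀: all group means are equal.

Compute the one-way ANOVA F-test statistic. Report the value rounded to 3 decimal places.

test statistic = 20.092

Group means [28.60, 43.67, 36.78, 50.40], grand mean 37.700
SSB = Σnᵢ(x̄ᵢ−x̄)² = 1855.811; SSW = ΣΣ(x−x̄ᵢ)² = 800.489
MSB = 1855.811/3 = 618.6037; MSW = 800.489/26 = 30.7880
F = MSB/MSW = 20.0923
df = (3, 26)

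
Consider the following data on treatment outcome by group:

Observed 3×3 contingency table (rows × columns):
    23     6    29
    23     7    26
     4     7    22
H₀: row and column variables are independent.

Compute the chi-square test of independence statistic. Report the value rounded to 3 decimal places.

test statistic = 9.647

Row totals [58, 56, 33], col totals [50, 20, 77], n=147
χ² = (23−19.73)²/19.73 + (6−7.89)²/7.89 + (29−30.38)²/30.38 + (23−19.05)²/19.05 + (7−7.62)²/7.62 + (26−29.33)²/29.33 + (4−11.22)²/11.22 + (7−4.49)²/4.49 + (22−17.29)²/17.29 = 9.6470
df = 4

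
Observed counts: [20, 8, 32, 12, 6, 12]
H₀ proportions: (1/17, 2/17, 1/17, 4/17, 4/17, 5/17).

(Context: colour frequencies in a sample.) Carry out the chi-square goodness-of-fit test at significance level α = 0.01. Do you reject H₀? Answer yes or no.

reject H₀: yes

n = 90; E_i = n·p_i = [5.29, 10.59, 5.29, 21.18, 21.18, 26.47]
χ² = (20−5.29)²/5.29 + (8−10.59)²/10.59 + (32−5.29)²/5.29 + (12−21.18)²/21.18 + (6−21.18)²/21.18 + (12−26.47)²/26.47 = 198.9622
df = 5
p-value (upper-tail) = 0.00000
At α=0.01: p < α → reject H₀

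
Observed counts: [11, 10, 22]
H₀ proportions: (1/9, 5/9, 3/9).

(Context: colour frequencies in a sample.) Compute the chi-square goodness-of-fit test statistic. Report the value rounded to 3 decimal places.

test statistic = 20.279

n = 43; E_i = n·p_i = [4.78, 23.89, 14.33]
χ² = (11−4.78)²/4.78 + (10−23.89)²/23.89 + (22−14.33)²/14.33 = 20.2791
df = 2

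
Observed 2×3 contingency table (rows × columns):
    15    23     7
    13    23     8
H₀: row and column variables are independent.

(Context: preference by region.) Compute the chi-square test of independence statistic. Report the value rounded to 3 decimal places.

Row totals [45, 44], col totals [28, 46, 15], n=89
χ² = (15−14.16)²/14.16 + (23−23.26)²/23.26 + (7−7.58)²/7.58 + (13−13.84)²/13.84 + (23−22.74)²/22.74 + (8−7.42)²/7.42 = 0.1983
df = 2

test statistic = 0.198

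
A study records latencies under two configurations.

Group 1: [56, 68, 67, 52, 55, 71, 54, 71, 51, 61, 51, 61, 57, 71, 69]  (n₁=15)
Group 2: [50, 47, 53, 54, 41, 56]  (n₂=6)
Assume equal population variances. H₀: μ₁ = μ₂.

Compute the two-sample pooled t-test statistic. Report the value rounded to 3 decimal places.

x̄₁=61.000, s₁=7.819, n₁=15
x̄₂=50.167, s₂=5.492, n₂=6
s_p² = [14·7.819² + 5·5.492²]/19 = 52.9912
SE = √(s_p²·(1/15+1/6)) = 3.5163
t = (61.000−50.167)/3.5163 = 3.0809
df = 19

test statistic = 3.081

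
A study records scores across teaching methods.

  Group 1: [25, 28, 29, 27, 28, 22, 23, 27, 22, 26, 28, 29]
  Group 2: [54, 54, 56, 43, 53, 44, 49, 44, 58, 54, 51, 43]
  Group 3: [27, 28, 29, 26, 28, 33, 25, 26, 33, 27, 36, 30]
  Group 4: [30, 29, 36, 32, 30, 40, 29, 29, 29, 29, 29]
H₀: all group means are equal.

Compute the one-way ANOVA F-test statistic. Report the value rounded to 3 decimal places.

test statistic = 93.190

Group means [26.17, 50.25, 29.00, 31.09], grand mean 34.191
SSB = Σnᵢ(x̄ᵢ−x̄)² = 4296.451; SSW = ΣΣ(x−x̄ᵢ)² = 660.826
MSB = 4296.451/3 = 1432.1503; MSW = 660.826/43 = 15.3680
F = MSB/MSW = 93.1902
df = (3, 43)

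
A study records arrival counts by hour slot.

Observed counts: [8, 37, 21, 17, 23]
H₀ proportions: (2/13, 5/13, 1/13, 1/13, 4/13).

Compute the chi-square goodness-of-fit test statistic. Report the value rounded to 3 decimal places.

test statistic = 37.251

n = 106; E_i = n·p_i = [16.31, 40.77, 8.15, 8.15, 32.62]
χ² = (8−16.31)²/16.31 + (37−40.77)²/40.77 + (21−8.15)²/8.15 + (17−8.15)²/8.15 + (23−32.62)²/32.62 = 37.2514
df = 4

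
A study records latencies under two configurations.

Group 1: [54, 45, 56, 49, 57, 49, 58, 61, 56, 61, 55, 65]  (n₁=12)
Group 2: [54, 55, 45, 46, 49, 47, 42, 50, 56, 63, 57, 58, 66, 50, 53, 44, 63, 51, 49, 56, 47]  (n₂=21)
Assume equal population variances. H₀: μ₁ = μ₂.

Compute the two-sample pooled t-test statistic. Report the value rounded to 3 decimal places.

x̄₁=55.500, s₁=5.697, n₁=12
x̄₂=52.429, s₂=6.585, n₂=21
s_p² = [11·5.697² + 20·6.585²]/31 = 39.4885
SE = √(s_p²·(1/12+1/21)) = 2.2740
t = (55.500−52.429)/2.2740 = 1.3507
df = 31

test statistic = 1.351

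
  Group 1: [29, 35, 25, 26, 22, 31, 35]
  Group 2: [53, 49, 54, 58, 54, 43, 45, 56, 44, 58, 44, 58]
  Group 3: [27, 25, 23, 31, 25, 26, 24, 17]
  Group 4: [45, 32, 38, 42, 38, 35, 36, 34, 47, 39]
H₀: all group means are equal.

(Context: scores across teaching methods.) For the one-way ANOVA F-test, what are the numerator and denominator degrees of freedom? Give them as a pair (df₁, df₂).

degrees of freedom = [3, 33]

k = 4 groups, N = 37 total
df = (k−1, N−k) = (4−1, 37−4) = (3, 33)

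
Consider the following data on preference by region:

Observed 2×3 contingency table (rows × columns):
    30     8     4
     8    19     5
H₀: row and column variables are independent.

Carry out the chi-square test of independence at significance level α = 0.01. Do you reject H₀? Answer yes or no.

reject H₀: yes

Row totals [42, 32], col totals [38, 27, 9], n=74
χ² = (30−21.57)²/21.57 + (8−15.32)²/15.32 + (4−5.11)²/5.11 + (8−16.43)²/16.43 + (19−11.68)²/11.68 + (5−3.89)²/3.89 = 16.2753
df = 2
p-value (upper-tail) = 0.00029
At α=0.01: p < α → reject H₀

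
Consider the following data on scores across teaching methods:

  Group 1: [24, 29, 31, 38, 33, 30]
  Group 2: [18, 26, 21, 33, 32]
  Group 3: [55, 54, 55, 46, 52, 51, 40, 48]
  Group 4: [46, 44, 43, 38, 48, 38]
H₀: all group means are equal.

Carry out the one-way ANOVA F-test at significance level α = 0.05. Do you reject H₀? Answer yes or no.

reject H₀: yes

Group means [30.83, 26.00, 50.12, 42.83], grand mean 38.920
SSB = Σnᵢ(x̄ᵢ−x̄)² = 2323.298; SSW = ΣΣ(x−x̄ᵢ)² = 556.542
MSB = 2323.298/3 = 774.4328; MSW = 556.542/21 = 26.5020
F = MSB/MSW = 29.2217
df = (3, 21)
p-value (upper-tail) = 0.00000
At α=0.05: p < α → reject H₀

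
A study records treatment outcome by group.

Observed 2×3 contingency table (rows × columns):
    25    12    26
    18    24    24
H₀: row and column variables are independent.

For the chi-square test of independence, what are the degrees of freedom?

df = (r−1)(c−1) = (2−1)·(3−1) = 2

degrees of freedom = 2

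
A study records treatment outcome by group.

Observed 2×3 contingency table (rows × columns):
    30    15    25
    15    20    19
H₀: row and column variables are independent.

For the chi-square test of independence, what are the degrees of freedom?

df = (r−1)(c−1) = (2−1)·(3−1) = 2

degrees of freedom = 2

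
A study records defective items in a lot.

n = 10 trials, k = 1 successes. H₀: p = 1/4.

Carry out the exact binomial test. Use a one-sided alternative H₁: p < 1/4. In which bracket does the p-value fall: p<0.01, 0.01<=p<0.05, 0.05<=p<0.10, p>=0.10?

Exact binomial: n=10, k=1, p₀=1/4=0.2500
P(X≤1) from Σ C(n,i)·p₀^i·(1−p₀)^(n−i)
p-value (one-sided, H₁ less) = 0.24403
→ bracket: p>=0.10

p-value bracket: p>=0.10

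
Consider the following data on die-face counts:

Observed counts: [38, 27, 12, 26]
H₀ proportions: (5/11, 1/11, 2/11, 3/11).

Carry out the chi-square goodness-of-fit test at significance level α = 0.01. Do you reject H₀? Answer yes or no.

reject H₀: yes

n = 103; E_i = n·p_i = [46.82, 9.36, 18.73, 28.09]
χ² = (38−46.82)²/46.82 + (27−9.36)²/9.36 + (12−18.73)²/18.73 + (26−28.09)²/28.09 = 37.4511
df = 3
p-value (upper-tail) = 0.00000
At α=0.01: p < α → reject H₀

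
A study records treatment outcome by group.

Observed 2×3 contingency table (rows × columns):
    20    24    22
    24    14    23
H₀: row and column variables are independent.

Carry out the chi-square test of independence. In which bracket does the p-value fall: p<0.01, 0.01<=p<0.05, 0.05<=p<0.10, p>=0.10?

Row totals [66, 61], col totals [44, 38, 45], n=127
χ² = (20−22.87)²/22.87 + (24−19.75)²/19.75 + (22−23.39)²/23.39 + (24−21.13)²/21.13 + (14−18.25)²/18.25 + (23−21.61)²/21.61 = 2.8250
df = 2
p-value (upper-tail) = 0.24354
→ bracket: p>=0.10

p-value bracket: p>=0.10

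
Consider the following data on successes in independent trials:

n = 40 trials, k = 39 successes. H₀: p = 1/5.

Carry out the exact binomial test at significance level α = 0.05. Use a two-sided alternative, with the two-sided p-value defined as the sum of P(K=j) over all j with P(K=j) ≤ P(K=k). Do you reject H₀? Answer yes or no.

Exact binomial: n=40, k=39, p₀=1/5=0.2000
P(X=j) = C(n,j)·p₀^j·(1−p₀)^(n−j); p = Σ P(X=j) over j with P(X=j) ≤ P(X=39)
p-value (two-sided) = 0.00000
At α=0.05: p < α → reject H₀

reject H₀: yes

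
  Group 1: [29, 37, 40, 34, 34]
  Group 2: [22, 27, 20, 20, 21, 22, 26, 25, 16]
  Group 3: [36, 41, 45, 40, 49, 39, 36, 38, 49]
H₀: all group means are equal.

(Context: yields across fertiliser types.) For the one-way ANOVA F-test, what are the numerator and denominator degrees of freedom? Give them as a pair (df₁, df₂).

k = 3 groups, N = 23 total
df = (k−1, N−k) = (3−1, 23−3) = (2, 20)

degrees of freedom = [2, 20]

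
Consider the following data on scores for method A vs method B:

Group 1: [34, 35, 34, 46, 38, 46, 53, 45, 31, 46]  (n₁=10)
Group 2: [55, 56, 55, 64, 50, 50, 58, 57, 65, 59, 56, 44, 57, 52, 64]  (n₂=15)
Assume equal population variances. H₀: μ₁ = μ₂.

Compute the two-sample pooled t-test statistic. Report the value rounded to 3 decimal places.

test statistic = -5.890

x̄₁=40.800, s₁=7.285, n₁=10
x̄₂=56.133, s₂=5.718, n₂=15
s_p² = [9·7.285² + 14·5.718²]/23 = 40.6667
SE = √(s_p²·(1/10+1/15)) = 2.6034
t = (40.800−56.133)/2.6034 = -5.8897
df = 23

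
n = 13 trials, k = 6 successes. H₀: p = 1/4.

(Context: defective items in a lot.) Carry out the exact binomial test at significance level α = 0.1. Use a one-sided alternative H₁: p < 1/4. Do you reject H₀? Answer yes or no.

Exact binomial: n=13, k=6, p₀=1/4=0.2500
P(X≤6) from Σ C(n,i)·p₀^i·(1−p₀)^(n−i)
p-value (one-sided, H₁ less) = 0.97571
At α=0.1: p ≥ α → fail to reject H₀

reject H₀: no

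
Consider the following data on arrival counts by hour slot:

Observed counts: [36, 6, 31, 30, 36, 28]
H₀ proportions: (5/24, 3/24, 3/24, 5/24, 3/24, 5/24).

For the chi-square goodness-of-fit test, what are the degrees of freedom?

degrees of freedom = 5

df = k − 1 = 6 − 1 = 5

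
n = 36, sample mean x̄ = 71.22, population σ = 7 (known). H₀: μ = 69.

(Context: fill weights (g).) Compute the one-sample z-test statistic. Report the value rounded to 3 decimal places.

test statistic = 1.903

SE = σ/√n = 7/√36 = 1.1667
z = (x̄−μ₀)/SE = (71.22−69)/1.1667 = 1.9029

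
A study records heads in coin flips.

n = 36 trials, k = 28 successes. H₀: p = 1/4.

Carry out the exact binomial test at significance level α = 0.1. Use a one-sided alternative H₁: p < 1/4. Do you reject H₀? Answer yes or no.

reject H₀: no

Exact binomial: n=36, k=28, p₀=1/4=0.2500
P(X≤28) from Σ C(n,i)·p₀^i·(1−p₀)^(n−i)
p-value (one-sided, H₁ less) = 1.00000
At α=0.1: p ≥ α → fail to reject H₀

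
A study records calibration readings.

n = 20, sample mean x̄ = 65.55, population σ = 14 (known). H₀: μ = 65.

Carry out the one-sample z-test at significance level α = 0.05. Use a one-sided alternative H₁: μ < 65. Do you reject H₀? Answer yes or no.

reject H₀: no

SE = σ/√n = 14/√20 = 3.1305
z = (x̄−μ₀)/SE = (65.55−65)/3.1305 = 0.1757
p-value (one-sided, H₁ less) = 0.56973
At α=0.05: p ≥ α → fail to reject H₀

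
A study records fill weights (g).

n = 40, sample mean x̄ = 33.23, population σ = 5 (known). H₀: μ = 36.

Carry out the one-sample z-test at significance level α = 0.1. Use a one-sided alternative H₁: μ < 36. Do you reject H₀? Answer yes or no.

reject H₀: yes

SE = σ/√n = 5/√40 = 0.7906
z = (x̄−μ₀)/SE = (33.23−36)/0.7906 = -3.5038
p-value (one-sided, H₁ less) = 0.00023
At α=0.1: p < α → reject H₀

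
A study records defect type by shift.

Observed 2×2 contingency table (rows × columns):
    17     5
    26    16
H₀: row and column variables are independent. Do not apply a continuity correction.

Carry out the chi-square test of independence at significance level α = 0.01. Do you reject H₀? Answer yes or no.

reject H₀: no

Row totals [22, 42], col totals [43, 21], n=64
χ² = (17−14.78)²/14.78 + (5−7.22)²/7.22 + (26−28.22)²/28.22 + (16−13.78)²/13.78 = 1.5467
df = 1
p-value (upper-tail) = 0.21363
At α=0.01: p ≥ α → fail to reject H₀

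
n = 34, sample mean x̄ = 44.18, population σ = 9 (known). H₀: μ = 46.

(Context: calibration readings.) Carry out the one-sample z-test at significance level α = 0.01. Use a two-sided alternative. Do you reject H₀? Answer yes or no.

reject H₀: no

SE = σ/√n = 9/√34 = 1.5435
z = (x̄−μ₀)/SE = (44.18−46)/1.5435 = -1.1791
p-value (two-sided) = 0.23834
At α=0.01: p ≥ α → fail to reject H₀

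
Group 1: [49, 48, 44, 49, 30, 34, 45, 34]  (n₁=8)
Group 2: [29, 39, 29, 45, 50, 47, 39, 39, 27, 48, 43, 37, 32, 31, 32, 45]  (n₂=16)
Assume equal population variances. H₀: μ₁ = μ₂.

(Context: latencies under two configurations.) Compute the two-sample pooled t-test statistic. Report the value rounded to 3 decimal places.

test statistic = 1.025

x̄₁=41.625, s₁=7.726, n₁=8
x̄₂=38.250, s₂=7.550, n₂=16
s_p² = [7·7.726² + 15·7.550²]/22 = 57.8580
SE = √(s_p²·(1/8+1/16)) = 3.2937
t = (41.625−38.250)/3.2937 = 1.0247
df = 22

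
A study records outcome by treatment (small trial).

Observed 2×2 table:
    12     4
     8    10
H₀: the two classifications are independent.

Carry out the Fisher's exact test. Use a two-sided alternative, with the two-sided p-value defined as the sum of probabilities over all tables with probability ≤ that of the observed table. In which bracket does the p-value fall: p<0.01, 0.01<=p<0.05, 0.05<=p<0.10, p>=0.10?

Margins: r₁=16, r₂=18, c₁=20, c₂=14, n=34
p_obs = C(16,12)·C(18,8)/C(34,20); sum pmf over tables with pmf ≤ p_obs
p-value (two-sided) = 0.09209
→ bracket: 0.05<=p<0.10

p-value bracket: 0.05<=p<0.10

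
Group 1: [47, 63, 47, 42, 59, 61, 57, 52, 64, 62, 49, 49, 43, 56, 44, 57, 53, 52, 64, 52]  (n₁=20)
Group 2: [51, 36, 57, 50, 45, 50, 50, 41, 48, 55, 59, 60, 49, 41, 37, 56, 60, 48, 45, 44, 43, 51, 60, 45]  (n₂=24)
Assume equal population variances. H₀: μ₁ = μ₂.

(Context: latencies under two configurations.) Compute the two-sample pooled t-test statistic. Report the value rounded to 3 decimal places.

test statistic = 2.056

x̄₁=53.650, s₁=7.125, n₁=20
x̄₂=49.208, s₂=7.144, n₂=24
s_p² = [19·7.125² + 23·7.144²]/42 = 50.9169
SE = √(s_p²·(1/20+1/24)) = 2.1604
t = (53.650−49.208)/2.1604 = 2.0559
df = 42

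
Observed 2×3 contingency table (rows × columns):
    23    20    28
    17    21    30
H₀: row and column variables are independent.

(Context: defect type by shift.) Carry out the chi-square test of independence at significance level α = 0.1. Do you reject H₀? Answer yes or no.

Row totals [71, 68], col totals [40, 41, 58], n=139
χ² = (23−20.43)²/20.43 + (20−20.94)²/20.94 + (28−29.63)²/29.63 + (17−19.57)²/19.57 + (21−20.06)²/20.06 + (30−28.37)²/28.37 = 0.9290
df = 2
p-value (upper-tail) = 0.62844
At α=0.1: p ≥ α → fail to reject H₀

reject H₀: no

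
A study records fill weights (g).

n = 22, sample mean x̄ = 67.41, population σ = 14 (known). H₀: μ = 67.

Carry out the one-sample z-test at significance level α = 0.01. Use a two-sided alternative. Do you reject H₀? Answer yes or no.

reject H₀: no

SE = σ/√n = 14/√22 = 2.9848
z = (x̄−μ₀)/SE = (67.41−67)/2.9848 = 0.1374
p-value (two-sided) = 0.89074
At α=0.01: p ≥ α → fail to reject H₀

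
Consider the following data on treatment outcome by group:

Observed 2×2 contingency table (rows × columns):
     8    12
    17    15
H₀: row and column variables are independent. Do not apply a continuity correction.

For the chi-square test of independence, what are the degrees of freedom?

degrees of freedom = 1

df = (r−1)(c−1) = (2−1)·(2−1) = 1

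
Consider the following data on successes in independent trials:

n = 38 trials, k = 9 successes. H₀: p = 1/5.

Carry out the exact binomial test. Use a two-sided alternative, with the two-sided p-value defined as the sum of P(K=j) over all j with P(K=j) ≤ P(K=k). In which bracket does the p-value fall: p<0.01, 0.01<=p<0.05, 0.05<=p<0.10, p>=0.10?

Exact binomial: n=38, k=9, p₀=1/5=0.2000
P(X=j) = C(n,j)·p₀^j·(1−p₀)^(n−j); p = Σ P(X=j) over j with P(X=j) ≤ P(X=9)
p-value (two-sided) = 0.54505
→ bracket: p>=0.10

p-value bracket: p>=0.10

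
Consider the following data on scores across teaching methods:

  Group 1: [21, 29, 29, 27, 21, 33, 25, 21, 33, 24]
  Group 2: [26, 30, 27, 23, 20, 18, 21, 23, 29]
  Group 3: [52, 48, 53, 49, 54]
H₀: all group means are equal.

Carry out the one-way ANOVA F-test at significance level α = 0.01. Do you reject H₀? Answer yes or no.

Group means [26.30, 24.11, 51.20], grand mean 30.667
SSB = Σnᵢ(x̄ᵢ−x̄)² = 2685.544; SSW = ΣΣ(x−x̄ᵢ)² = 359.789
MSB = 2685.544/2 = 1342.7722; MSW = 359.789/21 = 17.1328
F = MSB/MSW = 78.3743
df = (2, 21)
p-value (upper-tail) = 0.00000
At α=0.01: p < α → reject H₀

reject H₀: yes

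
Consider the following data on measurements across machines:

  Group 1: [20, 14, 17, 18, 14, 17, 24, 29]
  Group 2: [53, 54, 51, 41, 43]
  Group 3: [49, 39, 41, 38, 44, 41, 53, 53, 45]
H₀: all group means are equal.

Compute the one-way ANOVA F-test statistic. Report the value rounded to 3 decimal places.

Group means [19.12, 48.40, 44.78], grand mean 36.273
SSB = Σnᵢ(x̄ᵢ−x̄)² = 3738.733; SSW = ΣΣ(x−x̄ᵢ)² = 589.631
MSB = 3738.733/2 = 1869.3665; MSW = 589.631/19 = 31.0332
F = MSB/MSW = 60.2377
df = (2, 19)

test statistic = 60.238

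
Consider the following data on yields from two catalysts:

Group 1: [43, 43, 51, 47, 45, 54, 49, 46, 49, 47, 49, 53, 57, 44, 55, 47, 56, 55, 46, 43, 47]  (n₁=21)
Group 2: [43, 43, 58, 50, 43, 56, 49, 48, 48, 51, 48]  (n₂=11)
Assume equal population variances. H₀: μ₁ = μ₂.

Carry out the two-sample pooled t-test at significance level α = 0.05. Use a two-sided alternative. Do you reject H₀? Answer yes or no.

x̄₁=48.857, s₁=4.542, n₁=21
x̄₂=48.818, s₂=4.956, n₂=11
s_p² = [20·4.542² + 10·4.956²]/30 = 21.9403
SE = √(s_p²·(1/21+1/11)) = 1.7434
t = (48.857−48.818)/1.7434 = 0.0223
df = 30
p-value (two-sided) = 0.98232
At α=0.05: p ≥ α → fail to reject H₀

reject H₀: no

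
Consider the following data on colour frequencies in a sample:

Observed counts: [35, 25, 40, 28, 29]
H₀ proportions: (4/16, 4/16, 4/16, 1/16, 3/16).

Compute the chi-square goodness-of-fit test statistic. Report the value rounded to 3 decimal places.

test statistic = 39.365

n = 157; E_i = n·p_i = [39.25, 39.25, 39.25, 9.81, 29.44]
χ² = (35−39.25)²/39.25 + (25−39.25)²/39.25 + (40−39.25)²/39.25 + (28−9.81)²/9.81 + (29−29.44)²/29.44 = 39.3652
df = 4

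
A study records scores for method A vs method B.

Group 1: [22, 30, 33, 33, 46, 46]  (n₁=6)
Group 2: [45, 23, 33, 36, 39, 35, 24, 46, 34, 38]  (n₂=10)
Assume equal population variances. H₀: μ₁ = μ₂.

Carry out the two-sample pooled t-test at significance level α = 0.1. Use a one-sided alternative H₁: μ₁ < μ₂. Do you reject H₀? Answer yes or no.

reject H₀: no

x̄₁=35.000, s₁=9.423, n₁=6
x̄₂=35.300, s₂=7.573, n₂=10
s_p² = [5·9.423² + 9·7.573²]/14 = 68.5786
SE = √(s_p²·(1/6+1/10)) = 4.2764
t = (35.000−35.300)/4.2764 = -0.0702
df = 14
p-value (one-sided, H₁ less) = 0.47253
At α=0.1: p ≥ α → fail to reject H₀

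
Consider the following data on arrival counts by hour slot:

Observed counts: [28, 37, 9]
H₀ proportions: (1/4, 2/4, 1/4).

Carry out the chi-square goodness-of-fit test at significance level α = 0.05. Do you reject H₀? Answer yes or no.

reject H₀: yes

n = 74; E_i = n·p_i = [18.50, 37.00, 18.50]
χ² = (28−18.50)²/18.50 + (37−37.00)²/37.00 + (9−18.50)²/18.50 = 9.7568
df = 2
p-value (upper-tail) = 0.00761
At α=0.05: p < α → reject H₀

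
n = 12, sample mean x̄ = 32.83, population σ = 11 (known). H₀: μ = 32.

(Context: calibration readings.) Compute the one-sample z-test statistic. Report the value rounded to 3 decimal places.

SE = σ/√n = 11/√12 = 3.1754
z = (x̄−μ₀)/SE = (32.83−32)/3.1754 = 0.2614

test statistic = 0.261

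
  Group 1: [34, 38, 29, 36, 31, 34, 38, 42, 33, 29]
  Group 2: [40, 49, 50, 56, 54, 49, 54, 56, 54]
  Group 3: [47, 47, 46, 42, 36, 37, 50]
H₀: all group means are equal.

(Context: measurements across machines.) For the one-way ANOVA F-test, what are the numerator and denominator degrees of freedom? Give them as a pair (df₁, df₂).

degrees of freedom = [2, 23]

k = 3 groups, N = 26 total
df = (k−1, N−k) = (3−1, 26−3) = (2, 23)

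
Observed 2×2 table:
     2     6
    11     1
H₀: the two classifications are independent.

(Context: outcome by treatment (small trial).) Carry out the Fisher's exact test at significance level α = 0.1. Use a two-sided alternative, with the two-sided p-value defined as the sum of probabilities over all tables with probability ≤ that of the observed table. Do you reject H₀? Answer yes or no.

reject H₀: yes

Margins: r₁=8, r₂=12, c₁=13, c₂=7, n=20
p_obs = C(8,2)·C(12,11)/C(20,13); sum pmf over tables with pmf ≤ p_obs
p-value (two-sided) = 0.00444
At α=0.1: p < α → reject H₀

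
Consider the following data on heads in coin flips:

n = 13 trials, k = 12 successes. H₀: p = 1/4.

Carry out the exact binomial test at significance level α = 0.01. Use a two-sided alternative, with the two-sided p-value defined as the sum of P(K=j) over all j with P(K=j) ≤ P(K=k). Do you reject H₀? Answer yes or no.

reject H₀: yes

Exact binomial: n=13, k=12, p₀=1/4=0.2500
P(X=j) = C(n,j)·p₀^j·(1−p₀)^(n−j); p = Σ P(X=j) over j with P(X=j) ≤ P(X=12)
p-value (two-sided) = 0.00000
At α=0.01: p < α → reject H₀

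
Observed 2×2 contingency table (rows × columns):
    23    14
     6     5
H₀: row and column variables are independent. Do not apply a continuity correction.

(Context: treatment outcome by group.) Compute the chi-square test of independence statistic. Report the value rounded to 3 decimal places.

test statistic = 0.206

Row totals [37, 11], col totals [29, 19], n=48
χ² = (23−22.35)²/22.35 + (14−14.65)²/14.65 + (6−6.65)²/6.65 + (5−4.35)²/4.35 = 0.2057
df = 1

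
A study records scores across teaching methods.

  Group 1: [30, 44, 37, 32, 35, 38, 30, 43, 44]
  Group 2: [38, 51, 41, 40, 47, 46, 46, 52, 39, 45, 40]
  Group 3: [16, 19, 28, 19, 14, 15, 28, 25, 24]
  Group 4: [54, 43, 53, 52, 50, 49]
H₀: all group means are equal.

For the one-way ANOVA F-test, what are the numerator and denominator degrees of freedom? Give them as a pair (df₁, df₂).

degrees of freedom = [3, 31]

k = 4 groups, N = 35 total
df = (k−1, N−k) = (4−1, 35−4) = (3, 31)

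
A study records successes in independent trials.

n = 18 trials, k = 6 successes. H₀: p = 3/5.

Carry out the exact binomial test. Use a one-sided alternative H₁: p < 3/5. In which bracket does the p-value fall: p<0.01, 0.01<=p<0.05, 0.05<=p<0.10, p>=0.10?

Exact binomial: n=18, k=6, p₀=3/5=0.6000
P(X≤6) from Σ C(n,i)·p₀^i·(1−p₀)^(n−i)
p-value (one-sided, H₁ less) = 0.02028
→ bracket: 0.01<=p<0.05

p-value bracket: 0.01<=p<0.05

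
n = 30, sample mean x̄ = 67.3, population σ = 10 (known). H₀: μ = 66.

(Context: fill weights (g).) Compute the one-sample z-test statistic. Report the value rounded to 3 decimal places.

SE = σ/√n = 10/√30 = 1.8257
z = (x̄−μ₀)/SE = (67.3−66)/1.8257 = 0.7120

test statistic = 0.712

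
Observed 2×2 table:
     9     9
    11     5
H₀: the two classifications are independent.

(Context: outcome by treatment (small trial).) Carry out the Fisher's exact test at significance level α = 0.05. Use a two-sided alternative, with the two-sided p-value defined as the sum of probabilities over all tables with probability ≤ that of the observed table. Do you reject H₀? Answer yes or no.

reject H₀: no

Margins: r₁=18, r₂=16, c₁=20, c₂=14, n=34
p_obs = C(18,9)·C(16,11)/C(34,20); sum pmf over tables with pmf ≤ p_obs
p-value (two-sided) = 0.31507
At α=0.05: p ≥ α → fail to reject H₀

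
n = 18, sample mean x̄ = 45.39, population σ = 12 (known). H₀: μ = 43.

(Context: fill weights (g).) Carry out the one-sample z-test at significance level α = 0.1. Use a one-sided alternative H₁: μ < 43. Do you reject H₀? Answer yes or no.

reject H₀: no

SE = σ/√n = 12/√18 = 2.8284
z = (x̄−μ₀)/SE = (45.39−43)/2.8284 = 0.8450
p-value (one-sided, H₁ less) = 0.80094
At α=0.1: p ≥ α → fail to reject H₀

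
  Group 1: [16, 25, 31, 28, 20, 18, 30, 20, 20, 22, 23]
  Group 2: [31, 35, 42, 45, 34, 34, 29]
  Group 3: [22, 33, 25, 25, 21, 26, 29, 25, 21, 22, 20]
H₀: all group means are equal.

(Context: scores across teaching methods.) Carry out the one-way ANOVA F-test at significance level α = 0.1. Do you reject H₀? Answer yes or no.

Group means [23.00, 35.71, 24.45], grand mean 26.621
SSB = Σnᵢ(x̄ᵢ−x̄)² = 774.672; SSW = ΣΣ(x−x̄ᵢ)² = 596.156
MSB = 774.672/2 = 387.3359; MSW = 596.156/26 = 22.9291
F = MSB/MSW = 16.8928
df = (2, 26)
p-value (upper-tail) = 0.00002
At α=0.1: p < α → reject H₀

reject H₀: yes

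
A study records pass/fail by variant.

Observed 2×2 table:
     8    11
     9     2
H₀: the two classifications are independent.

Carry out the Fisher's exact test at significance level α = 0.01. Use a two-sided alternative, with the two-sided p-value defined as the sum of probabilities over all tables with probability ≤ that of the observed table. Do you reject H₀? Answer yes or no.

Margins: r₁=19, r₂=11, c₁=17, c₂=13, n=30
p_obs = C(19,8)·C(11,9)/C(30,17); sum pmf over tables with pmf ≤ p_obs
p-value (two-sided) = 0.05746
At α=0.01: p ≥ α → fail to reject H₀

reject H₀: no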